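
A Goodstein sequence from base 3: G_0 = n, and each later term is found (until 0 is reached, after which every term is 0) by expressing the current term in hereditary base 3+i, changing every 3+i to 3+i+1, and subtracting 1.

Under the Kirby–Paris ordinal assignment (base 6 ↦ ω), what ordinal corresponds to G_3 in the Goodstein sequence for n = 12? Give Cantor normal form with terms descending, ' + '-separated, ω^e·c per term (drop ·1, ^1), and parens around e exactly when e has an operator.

ω^2 + 1

base 3: 12 = 3^2 + 3; at 4: 4^2 + 4 = 20; next = 19
base 4: 19 = 4^2 + 3; at 5: 5^2 + 3 = 28; next = 27
base 5: 27 = 5^2 + 2; at 6: 6^2 + 2 = 38; next = 37
base 6: 37 = 6^2 + 1; at 7: 7^2 + 1 = 50; next = 49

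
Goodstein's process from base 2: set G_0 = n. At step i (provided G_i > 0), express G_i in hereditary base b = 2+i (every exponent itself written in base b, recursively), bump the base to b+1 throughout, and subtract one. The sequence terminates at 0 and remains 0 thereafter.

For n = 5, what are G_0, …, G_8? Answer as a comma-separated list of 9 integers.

5, 27, 255, 467, 775, 1197, 1751, 2454, 3325

[0] 5 ≡ 2^2 + 1 (base 2). Lift 3: 28. −1: 27.
[1] 27 ≡ 3^3 (base 3). Lift 4: 256. −1: 255.
[2] 255 ≡ 3·4^3 + 3·4^2 + 3·4 + 3 (base 4). Lift 5: 468. −1: 467.
[3] 467 ≡ 3·5^3 + 3·5^2 + 3·5 + 2 (base 5). Lift 6: 776. −1: 775.
[4] 775 ≡ 3·6^3 + 3·6^2 + 3·6 + 1 (base 6). Lift 7: 1198. −1: 1197.
[5] 1197 ≡ 3·7^3 + 3·7^2 + 3·7 (base 7). Lift 8: 1752. −1: 1751.
[6] 1751 ≡ 3·8^3 + 3·8^2 + 2·8 + 7 (base 8). Lift 9: 2455. −1: 2454.
[7] 2454 ≡ 3·9^3 + 3·9^2 + 2·9 + 6 (base 9). Lift 10: 3326. −1: 3325.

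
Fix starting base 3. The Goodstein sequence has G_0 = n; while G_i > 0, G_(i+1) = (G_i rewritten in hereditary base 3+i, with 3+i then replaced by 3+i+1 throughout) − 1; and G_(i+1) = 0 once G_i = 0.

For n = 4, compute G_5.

1

step 0: 4 = 3 + 1; sub 4 for 3: 4 + 1; = 5; G_1 = 5−1 = 4
step 1: 4 = 4; sub 5 for 4: 5; = 5; G_2 = 5−1 = 4
step 2: 4 = 4; sub 6 for 5: 4; = 4; G_3 = 4−1 = 3
step 3: 3 = 3; sub 7 for 6: 3; = 3; G_4 = 3−1 = 2
step 4: 2 = 2; sub 8 for 7: 2; = 2; G_5 = 2−1 = 1
step 5: 1 = 1; sub 9 for 8: 1; = 1; G_6 = 1−1 = 0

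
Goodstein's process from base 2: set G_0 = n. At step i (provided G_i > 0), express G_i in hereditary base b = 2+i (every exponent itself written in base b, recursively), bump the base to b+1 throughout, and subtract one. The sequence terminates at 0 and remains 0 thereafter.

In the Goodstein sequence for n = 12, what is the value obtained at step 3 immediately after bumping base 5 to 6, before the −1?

280020

G_0=12  [base 2] 2^(2 + 1) + 2^2  →[2↦3]→  3^(3 + 1) + 3^3 = 108  −1 ⇒ G_1=107
G_1=107  [base 3] 3^(3 + 1) + 2·3^2 + 2·3 + 2  →[3↦4]→  4^(4 + 1) + 2·4^2 + 2·4 + 2 = 1066  −1 ⇒ G_2=1065
G_2=1065  [base 4] 4^(4 + 1) + 2·4^2 + 2·4 + 1  →[4↦5]→  5^(5 + 1) + 2·5^2 + 2·5 + 1 = 15686  −1 ⇒ G_3=15685
G_3=15685  [base 5] 5^(5 + 1) + 2·5^2 + 2·5  →[5↦6]→  6^(6 + 1) + 2·6^2 + 2·6 = 280020  −1 ⇒ G_4=280019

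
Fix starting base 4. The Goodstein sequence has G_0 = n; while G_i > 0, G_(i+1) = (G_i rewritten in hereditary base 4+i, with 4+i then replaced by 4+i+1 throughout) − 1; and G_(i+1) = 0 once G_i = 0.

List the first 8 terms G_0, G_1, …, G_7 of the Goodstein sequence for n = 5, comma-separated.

step 0: 5 = 4 + 1; sub 5 for 4: 5 + 1; = 6; G_1 = 6−1 = 5
step 1: 5 = 5; sub 6 for 5: 6; = 6; G_2 = 6−1 = 5
step 2: 5 = 5; sub 7 for 6: 5; = 5; G_3 = 5−1 = 4
step 3: 4 = 4; sub 8 for 7: 4; = 4; G_4 = 4−1 = 3
step 4: 3 = 3; sub 9 for 8: 3; = 3; G_5 = 3−1 = 2
step 5: 2 = 2; sub 10 for 9: 2; = 2; G_6 = 2−1 = 1
step 6: 1 = 1; sub 11 for 10: 1; = 1; G_7 = 1−1 = 0

5, 5, 5, 4, 3, 2, 1, 0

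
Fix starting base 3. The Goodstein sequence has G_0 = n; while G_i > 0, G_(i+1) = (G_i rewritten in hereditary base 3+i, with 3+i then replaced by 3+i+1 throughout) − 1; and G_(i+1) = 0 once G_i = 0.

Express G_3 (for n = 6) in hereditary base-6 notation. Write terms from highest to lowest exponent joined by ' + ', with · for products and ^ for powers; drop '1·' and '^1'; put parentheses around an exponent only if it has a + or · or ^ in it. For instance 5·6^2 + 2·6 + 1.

6 + 1

[0] 6 ≡ 2·3 (base 3). Lift 4: 8. −1: 7.
[1] 7 ≡ 4 + 3 (base 4). Lift 5: 8. −1: 7.
[2] 7 ≡ 5 + 2 (base 5). Lift 6: 8. −1: 7.
[3] 7 ≡ 6 + 1 (base 6). Lift 7: 8. −1: 7.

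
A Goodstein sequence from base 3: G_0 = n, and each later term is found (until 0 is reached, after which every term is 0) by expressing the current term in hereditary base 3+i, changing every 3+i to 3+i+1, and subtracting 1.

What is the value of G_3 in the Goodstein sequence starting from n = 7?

9

(0) 7|_3 = 2·3 + 1 ↦ 2·4 + 1|_4 = 9 ⇒ 8
(1) 8|_4 = 2·4 ↦ 2·5|_5 = 10 ⇒ 9
(2) 9|_5 = 5 + 4 ↦ 6 + 4|_6 = 10 ⇒ 9
(3) 9|_6 = 6 + 3 ↦ 7 + 3|_7 = 10 ⇒ 9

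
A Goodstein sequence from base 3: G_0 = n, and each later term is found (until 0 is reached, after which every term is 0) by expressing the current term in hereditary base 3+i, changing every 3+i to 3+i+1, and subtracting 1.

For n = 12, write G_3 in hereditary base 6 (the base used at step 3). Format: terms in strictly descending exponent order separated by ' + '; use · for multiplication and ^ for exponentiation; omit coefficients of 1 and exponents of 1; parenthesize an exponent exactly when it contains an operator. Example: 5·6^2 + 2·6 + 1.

[0] 12 ≡ 3^2 + 3 (base 3). Lift 4: 20. −1: 19.
[1] 19 ≡ 4^2 + 3 (base 4). Lift 5: 28. −1: 27.
[2] 27 ≡ 5^2 + 2 (base 5). Lift 6: 38. −1: 37.

6^2 + 1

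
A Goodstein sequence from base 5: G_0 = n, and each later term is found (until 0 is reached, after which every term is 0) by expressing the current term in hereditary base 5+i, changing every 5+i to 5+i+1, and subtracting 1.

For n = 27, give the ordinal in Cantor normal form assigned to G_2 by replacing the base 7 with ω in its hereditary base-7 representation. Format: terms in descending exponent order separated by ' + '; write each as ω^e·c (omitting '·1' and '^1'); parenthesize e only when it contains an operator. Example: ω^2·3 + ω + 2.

ω^2

G_0=27  [base 5] 5^2 + 2  →[5↦6]→  6^2 + 2 = 38  −1 ⇒ G_1=37
G_1=37  [base 6] 6^2 + 1  →[6↦7]→  7^2 + 1 = 50  −1 ⇒ G_2=49
G_2=49  [base 7] 7^2  →[7↦8]→  8^2 = 64  −1 ⇒ G_3=63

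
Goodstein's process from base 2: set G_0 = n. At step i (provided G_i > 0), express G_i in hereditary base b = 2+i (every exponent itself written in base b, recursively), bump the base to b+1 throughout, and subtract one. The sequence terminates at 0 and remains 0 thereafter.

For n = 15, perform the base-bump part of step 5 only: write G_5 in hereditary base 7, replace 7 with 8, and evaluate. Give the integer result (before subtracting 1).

150994944

15 —HB2→ 2^(2 + 1) + 2^2 + 2 + 1 —bump→ 3^(3 + 1) + 3^3 + 3 + 1 = 112 —(−1)→ 111
111 —HB3→ 3^(3 + 1) + 3^3 + 3 —bump→ 4^(4 + 1) + 4^4 + 4 = 1284 —(−1)→ 1283
1283 —HB4→ 4^(4 + 1) + 4^4 + 3 —bump→ 5^(5 + 1) + 5^5 + 3 = 18753 —(−1)→ 18752
18752 —HB5→ 5^(5 + 1) + 5^5 + 2 —bump→ 6^(6 + 1) + 6^6 + 2 = 326594 —(−1)→ 326593
326593 —HB6→ 6^(6 + 1) + 6^6 + 1 —bump→ 7^(7 + 1) + 7^7 + 1 = 6588345 —(−1)→ 6588344
6588344 —HB7→ 7^(7 + 1) + 7^7 —bump→ 8^(8 + 1) + 8^8 = 150994944 —(−1)→ 150994943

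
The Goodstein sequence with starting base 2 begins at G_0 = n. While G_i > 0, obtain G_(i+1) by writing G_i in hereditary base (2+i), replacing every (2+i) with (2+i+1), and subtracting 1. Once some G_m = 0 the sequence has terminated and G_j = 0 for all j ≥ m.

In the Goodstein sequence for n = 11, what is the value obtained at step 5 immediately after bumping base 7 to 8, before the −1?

i=0: 11 = 2^(2 + 1) + 2 + 1 (b=2); 2→3: 3^(3 + 1) + 3 + 1 = 85; 85−1 = 84
i=1: 84 = 3^(3 + 1) + 3 (b=3); 3→4: 4^(4 + 1) + 4 = 1028; 1028−1 = 1027
i=2: 1027 = 4^(4 + 1) + 3 (b=4); 4→5: 5^(5 + 1) + 3 = 15628; 15628−1 = 15627
i=3: 15627 = 5^(5 + 1) + 2 (b=5); 5→6: 6^(6 + 1) + 2 = 279938; 279938−1 = 279937
i=4: 279937 = 6^(6 + 1) + 1 (b=6); 6→7: 7^(7 + 1) + 1 = 5764802; 5764802−1 = 5764801
i=5: 5764801 = 7^(7 + 1) (b=7); 7→8: 8^(8 + 1) = 134217728; 134217728−1 = 134217727

134217728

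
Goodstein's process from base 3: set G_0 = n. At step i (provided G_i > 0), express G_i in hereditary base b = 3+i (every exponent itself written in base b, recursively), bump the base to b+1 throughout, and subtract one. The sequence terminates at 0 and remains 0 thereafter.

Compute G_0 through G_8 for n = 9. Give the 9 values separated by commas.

base 3: 9 = 3^2; at 4: 4^2 = 16; next = 15
base 4: 15 = 3·4 + 3; at 5: 3·5 + 3 = 18; next = 17
base 5: 17 = 3·5 + 2; at 6: 3·6 + 2 = 20; next = 19
base 6: 19 = 3·6 + 1; at 7: 3·7 + 1 = 22; next = 21
base 7: 21 = 3·7; at 8: 3·8 = 24; next = 23
base 8: 23 = 2·8 + 7; at 9: 2·9 + 7 = 25; next = 24
base 9: 24 = 2·9 + 6; at 10: 2·10 + 6 = 26; next = 25
base 10: 25 = 2·10 + 5; at 11: 2·11 + 5 = 27; next = 26

9, 15, 17, 19, 21, 23, 24, 25, 26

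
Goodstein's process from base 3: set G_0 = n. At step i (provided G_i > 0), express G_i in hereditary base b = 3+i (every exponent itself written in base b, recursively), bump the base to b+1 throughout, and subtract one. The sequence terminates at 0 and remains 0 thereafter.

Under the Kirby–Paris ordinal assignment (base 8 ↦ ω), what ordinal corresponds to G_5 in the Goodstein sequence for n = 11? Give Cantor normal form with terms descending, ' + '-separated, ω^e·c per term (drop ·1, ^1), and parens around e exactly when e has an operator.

ω·5 + 3

step 0: 11 = 3^2 + 2; sub 4 for 3: 4^2 + 2; = 18; G_1 = 18−1 = 17
step 1: 17 = 4^2 + 1; sub 5 for 4: 5^2 + 1; = 26; G_2 = 26−1 = 25
step 2: 25 = 5^2; sub 6 for 5: 6^2; = 36; G_3 = 36−1 = 35
step 3: 35 = 5·6 + 5; sub 7 for 6: 5·7 + 5; = 40; G_4 = 40−1 = 39
step 4: 39 = 5·7 + 4; sub 8 for 7: 5·8 + 4; = 44; G_5 = 44−1 = 43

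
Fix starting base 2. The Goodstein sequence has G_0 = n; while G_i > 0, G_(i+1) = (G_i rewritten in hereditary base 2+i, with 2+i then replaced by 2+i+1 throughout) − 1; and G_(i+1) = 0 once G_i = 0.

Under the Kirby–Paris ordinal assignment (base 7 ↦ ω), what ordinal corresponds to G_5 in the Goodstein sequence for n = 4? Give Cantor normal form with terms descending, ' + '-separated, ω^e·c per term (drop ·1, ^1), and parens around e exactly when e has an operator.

i=0: 4 = 2^2 (b=2); 2→3: 3^3 = 27; 27−1 = 26
i=1: 26 = 2·3^2 + 2·3 + 2 (b=3); 3→4: 2·4^2 + 2·4 + 2 = 42; 42−1 = 41
i=2: 41 = 2·4^2 + 2·4 + 1 (b=4); 4→5: 2·5^2 + 2·5 + 1 = 61; 61−1 = 60
i=3: 60 = 2·5^2 + 2·5 (b=5); 5→6: 2·6^2 + 2·6 = 84; 84−1 = 83
i=4: 83 = 2·6^2 + 6 + 5 (b=6); 6→7: 2·7^2 + 7 + 5 = 110; 110−1 = 109
i=5: 109 = 2·7^2 + 7 + 4 (b=7); 7→8: 2·8^2 + 8 + 4 = 140; 140−1 = 139

ω^2·2 + ω + 4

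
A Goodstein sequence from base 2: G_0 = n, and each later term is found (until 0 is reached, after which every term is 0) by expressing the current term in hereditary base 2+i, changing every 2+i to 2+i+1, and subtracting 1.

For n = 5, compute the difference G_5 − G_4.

422

G_0 = 5. HB_2(5) = 2^2 + 1. Bump = 28. G_1 = 27.
G_1 = 27. HB_3(27) = 3^3. Bump = 256. G_2 = 255.
G_2 = 255. HB_4(255) = 3·4^3 + 3·4^2 + 3·4 + 3. Bump = 468. G_3 = 467.
G_3 = 467. HB_5(467) = 3·5^3 + 3·5^2 + 3·5 + 2. Bump = 776. G_4 = 775.
G_4 = 775. HB_6(775) = 3·6^3 + 3·6^2 + 3·6 + 1. Bump = 1198. G_5 = 1197.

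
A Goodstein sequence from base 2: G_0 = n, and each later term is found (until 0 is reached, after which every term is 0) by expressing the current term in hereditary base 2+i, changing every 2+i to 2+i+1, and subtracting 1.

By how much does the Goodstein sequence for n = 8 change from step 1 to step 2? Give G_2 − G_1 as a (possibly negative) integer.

i=0: 8 = 2^(2 + 1) (b=2); 2→3: 3^(3 + 1) = 81; 81−1 = 80
i=1: 80 = 2·3^3 + 2·3^2 + 2·3 + 2 (b=3); 3→4: 2·4^4 + 2·4^2 + 2·4 + 2 = 554; 554−1 = 553

473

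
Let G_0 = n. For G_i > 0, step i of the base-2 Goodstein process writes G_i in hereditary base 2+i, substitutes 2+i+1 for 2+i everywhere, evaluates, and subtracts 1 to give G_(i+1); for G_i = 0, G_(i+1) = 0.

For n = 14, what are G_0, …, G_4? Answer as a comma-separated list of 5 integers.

14, 110, 1281, 18750, 326591

step 0: 14 = 2^(2 + 1) + 2^2 + 2; sub 3 for 2: 3^(3 + 1) + 3^3 + 3; = 111; G_1 = 111−1 = 110
step 1: 110 = 3^(3 + 1) + 3^3 + 2; sub 4 for 3: 4^(4 + 1) + 4^4 + 2; = 1282; G_2 = 1282−1 = 1281
step 2: 1281 = 4^(4 + 1) + 4^4 + 1; sub 5 for 4: 5^(5 + 1) + 5^5 + 1; = 18751; G_3 = 18751−1 = 18750
step 3: 18750 = 5^(5 + 1) + 5^5; sub 6 for 5: 6^(6 + 1) + 6^6; = 326592; G_4 = 326592−1 = 326591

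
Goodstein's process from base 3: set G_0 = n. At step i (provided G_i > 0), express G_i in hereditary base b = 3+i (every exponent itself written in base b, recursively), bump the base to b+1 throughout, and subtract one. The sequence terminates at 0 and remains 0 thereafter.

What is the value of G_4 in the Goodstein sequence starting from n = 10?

10 —HB3→ 3^2 + 1 —bump→ 4^2 + 1 = 17 —(−1)→ 16
16 —HB4→ 4^2 —bump→ 5^2 = 25 —(−1)→ 24
24 —HB5→ 4·5 + 4 —bump→ 4·6 + 4 = 28 —(−1)→ 27
27 —HB6→ 4·6 + 3 —bump→ 4·7 + 3 = 31 —(−1)→ 30

30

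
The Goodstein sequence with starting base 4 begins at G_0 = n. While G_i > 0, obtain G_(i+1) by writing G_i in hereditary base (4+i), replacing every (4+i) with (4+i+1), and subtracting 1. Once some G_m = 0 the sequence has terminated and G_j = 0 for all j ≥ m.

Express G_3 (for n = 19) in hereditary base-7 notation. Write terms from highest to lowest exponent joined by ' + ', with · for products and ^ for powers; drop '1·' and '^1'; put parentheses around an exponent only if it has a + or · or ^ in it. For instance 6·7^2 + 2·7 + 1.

7^2

G_0 = 19. HB_4(19) = 4^2 + 3. Bump = 28. G_1 = 27.
G_1 = 27. HB_5(27) = 5^2 + 2. Bump = 38. G_2 = 37.
G_2 = 37. HB_6(37) = 6^2 + 1. Bump = 50. G_3 = 49.
G_3 = 49. HB_7(49) = 7^2. Bump = 64. G_4 = 63.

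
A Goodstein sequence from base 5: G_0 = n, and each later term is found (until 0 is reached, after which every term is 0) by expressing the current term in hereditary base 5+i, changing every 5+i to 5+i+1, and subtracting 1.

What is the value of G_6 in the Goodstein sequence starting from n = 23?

39

23 —HB5→ 4·5 + 3 —bump→ 4·6 + 3 = 27 —(−1)→ 26
26 —HB6→ 4·6 + 2 —bump→ 4·7 + 2 = 30 —(−1)→ 29
29 —HB7→ 4·7 + 1 —bump→ 4·8 + 1 = 33 —(−1)→ 32
32 —HB8→ 4·8 —bump→ 4·9 = 36 —(−1)→ 35
35 —HB9→ 3·9 + 8 —bump→ 3·10 + 8 = 38 —(−1)→ 37
37 —HB10→ 3·10 + 7 —bump→ 3·11 + 7 = 40 —(−1)→ 39
39 —HB11→ 3·11 + 6 —bump→ 3·12 + 6 = 42 —(−1)→ 41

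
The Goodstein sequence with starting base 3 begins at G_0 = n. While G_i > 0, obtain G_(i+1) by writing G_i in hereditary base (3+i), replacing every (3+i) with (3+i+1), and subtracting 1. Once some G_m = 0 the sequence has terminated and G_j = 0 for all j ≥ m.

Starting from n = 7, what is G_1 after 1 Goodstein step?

8

[0] 7 ≡ 2·3 + 1 (base 3). Lift 4: 9. −1: 8.
[1] 8 ≡ 2·4 (base 4). Lift 5: 10. −1: 9.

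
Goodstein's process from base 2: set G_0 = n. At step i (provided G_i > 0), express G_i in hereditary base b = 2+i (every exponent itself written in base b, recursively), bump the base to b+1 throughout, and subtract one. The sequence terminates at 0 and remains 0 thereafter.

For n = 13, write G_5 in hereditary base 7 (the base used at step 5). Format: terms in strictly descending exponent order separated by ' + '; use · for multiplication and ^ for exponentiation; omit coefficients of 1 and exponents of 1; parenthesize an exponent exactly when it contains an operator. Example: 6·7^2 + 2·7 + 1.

(0) 13|_2 = 2^(2 + 1) + 2^2 + 1 ↦ 3^(3 + 1) + 3^3 + 1|_3 = 109 ⇒ 108
(1) 108|_3 = 3^(3 + 1) + 3^3 ↦ 4^(4 + 1) + 4^4|_4 = 1280 ⇒ 1279
(2) 1279|_4 = 4^(4 + 1) + 3·4^3 + 3·4^2 + 3·4 + 3 ↦ 5^(5 + 1) + 3·5^3 + 3·5^2 + 3·5 + 3|_5 = 16093 ⇒ 16092
(3) 16092|_5 = 5^(5 + 1) + 3·5^3 + 3·5^2 + 3·5 + 2 ↦ 6^(6 + 1) + 3·6^3 + 3·6^2 + 3·6 + 2|_6 = 280712 ⇒ 280711
(4) 280711|_6 = 6^(6 + 1) + 3·6^3 + 3·6^2 + 3·6 + 1 ↦ 7^(7 + 1) + 3·7^3 + 3·7^2 + 3·7 + 1|_7 = 5765999 ⇒ 5765998
(5) 5765998|_7 = 7^(7 + 1) + 3·7^3 + 3·7^2 + 3·7 ↦ 8^(8 + 1) + 3·8^3 + 3·8^2 + 3·8|_8 = 134219480 ⇒ 134219479

7^(7 + 1) + 3·7^3 + 3·7^2 + 3·7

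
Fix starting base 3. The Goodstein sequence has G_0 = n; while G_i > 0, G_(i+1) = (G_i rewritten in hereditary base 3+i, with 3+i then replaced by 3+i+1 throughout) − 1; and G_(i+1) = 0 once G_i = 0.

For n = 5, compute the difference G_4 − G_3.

G_0 = 5. HB_3(5) = 3 + 2. Bump = 6. G_1 = 5.
G_1 = 5. HB_4(5) = 4 + 1. Bump = 6. G_2 = 5.
G_2 = 5. HB_5(5) = 5. Bump = 6. G_3 = 5.
G_3 = 5. HB_6(5) = 5. Bump = 5. G_4 = 4.

-1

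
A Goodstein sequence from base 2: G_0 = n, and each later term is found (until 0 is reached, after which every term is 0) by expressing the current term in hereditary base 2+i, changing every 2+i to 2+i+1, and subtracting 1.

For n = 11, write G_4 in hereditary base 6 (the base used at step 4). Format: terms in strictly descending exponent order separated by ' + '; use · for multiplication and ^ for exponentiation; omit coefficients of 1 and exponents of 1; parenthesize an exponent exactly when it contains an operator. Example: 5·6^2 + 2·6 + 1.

6^(6 + 1) + 1

step 0: 11 = 2^(2 + 1) + 2 + 1; sub 3 for 2: 3^(3 + 1) + 3 + 1; = 85; G_1 = 85−1 = 84
step 1: 84 = 3^(3 + 1) + 3; sub 4 for 3: 4^(4 + 1) + 4; = 1028; G_2 = 1028−1 = 1027
step 2: 1027 = 4^(4 + 1) + 3; sub 5 for 4: 5^(5 + 1) + 3; = 15628; G_3 = 15628−1 = 15627
step 3: 15627 = 5^(5 + 1) + 2; sub 6 for 5: 6^(6 + 1) + 2; = 279938; G_4 = 279938−1 = 279937
step 4: 279937 = 6^(6 + 1) + 1; sub 7 for 6: 7^(7 + 1) + 1; = 5764802; G_5 = 5764802−1 = 5764801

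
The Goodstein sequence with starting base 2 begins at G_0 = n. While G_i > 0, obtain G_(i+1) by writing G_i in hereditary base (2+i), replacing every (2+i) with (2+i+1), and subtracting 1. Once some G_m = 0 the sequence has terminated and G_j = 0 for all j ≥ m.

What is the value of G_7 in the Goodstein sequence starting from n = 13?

[0] 13 ≡ 2^(2 + 1) + 2^2 + 1 (base 2). Lift 3: 109. −1: 108.
[1] 108 ≡ 3^(3 + 1) + 3^3 (base 3). Lift 4: 1280. −1: 1279.
[2] 1279 ≡ 4^(4 + 1) + 3·4^3 + 3·4^2 + 3·4 + 3 (base 4). Lift 5: 16093. −1: 16092.
[3] 16092 ≡ 5^(5 + 1) + 3·5^3 + 3·5^2 + 3·5 + 2 (base 5). Lift 6: 280712. −1: 280711.
[4] 280711 ≡ 6^(6 + 1) + 3·6^3 + 3·6^2 + 3·6 + 1 (base 6). Lift 7: 5765999. −1: 5765998.
[5] 5765998 ≡ 7^(7 + 1) + 3·7^3 + 3·7^2 + 3·7 (base 7). Lift 8: 134219480. −1: 134219479.
[6] 134219479 ≡ 8^(8 + 1) + 3·8^3 + 3·8^2 + 2·8 + 7 (base 8). Lift 9: 3486786856. −1: 3486786855.
[7] 3486786855 ≡ 9^(9 + 1) + 3·9^3 + 3·9^2 + 2·9 + 6 (base 9). Lift 10: 100000003326. −1: 100000003325.

3486786855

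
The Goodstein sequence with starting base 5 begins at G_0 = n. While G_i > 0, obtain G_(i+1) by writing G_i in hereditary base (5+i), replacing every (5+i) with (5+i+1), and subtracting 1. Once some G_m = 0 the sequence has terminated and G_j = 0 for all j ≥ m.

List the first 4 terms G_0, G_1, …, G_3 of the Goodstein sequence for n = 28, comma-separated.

28, 38, 50, 64

(0) 28|_5 = 5^2 + 3 ↦ 6^2 + 3|_6 = 39 ⇒ 38
(1) 38|_6 = 6^2 + 2 ↦ 7^2 + 2|_7 = 51 ⇒ 50
(2) 50|_7 = 7^2 + 1 ↦ 8^2 + 1|_8 = 65 ⇒ 64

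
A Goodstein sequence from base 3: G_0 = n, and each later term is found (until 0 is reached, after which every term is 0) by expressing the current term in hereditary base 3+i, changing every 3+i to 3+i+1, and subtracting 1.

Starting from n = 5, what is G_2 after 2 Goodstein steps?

5

G_0 = 5. HB_3(5) = 3 + 2. Bump = 6. G_1 = 5.
G_1 = 5. HB_4(5) = 4 + 1. Bump = 6. G_2 = 5.
G_2 = 5. HB_5(5) = 5. Bump = 6. G_3 = 5.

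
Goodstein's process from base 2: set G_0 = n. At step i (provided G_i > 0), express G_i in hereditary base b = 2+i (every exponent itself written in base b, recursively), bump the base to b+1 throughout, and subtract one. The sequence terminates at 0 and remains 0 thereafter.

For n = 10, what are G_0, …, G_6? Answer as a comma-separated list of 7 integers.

i=0: 10 = 2^(2 + 1) + 2 (b=2); 2→3: 3^(3 + 1) + 3 = 84; 84−1 = 83
i=1: 83 = 3^(3 + 1) + 2 (b=3); 3→4: 4^(4 + 1) + 2 = 1026; 1026−1 = 1025
i=2: 1025 = 4^(4 + 1) + 1 (b=4); 4→5: 5^(5 + 1) + 1 = 15626; 15626−1 = 15625
i=3: 15625 = 5^(5 + 1) (b=5); 5→6: 6^(6 + 1) = 279936; 279936−1 = 279935
i=4: 279935 = 5·6^6 + 5·6^5 + 5·6^4 + 5·6^3 + 5·6^2 + 5·6 + 5 (b=6); 6→7: 5·7^7 + 5·7^5 + 5·7^4 + 5·7^3 + 5·7^2 + 5·7 + 5 = 4215755; 4215755−1 = 4215754
i=5: 4215754 = 5·7^7 + 5·7^5 + 5·7^4 + 5·7^3 + 5·7^2 + 5·7 + 4 (b=7); 7→8: 5·8^8 + 5·8^5 + 5·8^4 + 5·8^3 + 5·8^2 + 5·8 + 4 = 84073324; 84073324−1 = 84073323

10, 83, 1025, 15625, 279935, 4215754, 84073323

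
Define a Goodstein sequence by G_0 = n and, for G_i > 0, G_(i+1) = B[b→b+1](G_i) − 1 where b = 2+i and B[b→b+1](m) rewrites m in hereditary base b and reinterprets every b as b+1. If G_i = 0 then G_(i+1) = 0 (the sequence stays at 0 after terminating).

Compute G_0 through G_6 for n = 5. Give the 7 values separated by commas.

5, 27, 255, 467, 775, 1197, 1751

G_0 = 5. HB_2(5) = 2^2 + 1. Bump = 28. G_1 = 27.
G_1 = 27. HB_3(27) = 3^3. Bump = 256. G_2 = 255.
G_2 = 255. HB_4(255) = 3·4^3 + 3·4^2 + 3·4 + 3. Bump = 468. G_3 = 467.
G_3 = 467. HB_5(467) = 3·5^3 + 3·5^2 + 3·5 + 2. Bump = 776. G_4 = 775.
G_4 = 775. HB_6(775) = 3·6^3 + 3·6^2 + 3·6 + 1. Bump = 1198. G_5 = 1197.
G_5 = 1197. HB_7(1197) = 3·7^3 + 3·7^2 + 3·7. Bump = 1752. G_6 = 1751.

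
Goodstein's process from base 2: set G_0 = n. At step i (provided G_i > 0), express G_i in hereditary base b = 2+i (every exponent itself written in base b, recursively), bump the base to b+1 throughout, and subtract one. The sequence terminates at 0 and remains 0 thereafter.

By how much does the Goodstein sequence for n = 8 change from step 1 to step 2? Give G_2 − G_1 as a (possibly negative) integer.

i=0: 8 = 2^(2 + 1) (b=2); 2→3: 3^(3 + 1) = 81; 81−1 = 80
i=1: 80 = 2·3^3 + 2·3^2 + 2·3 + 2 (b=3); 3→4: 2·4^4 + 2·4^2 + 2·4 + 2 = 554; 554−1 = 553

473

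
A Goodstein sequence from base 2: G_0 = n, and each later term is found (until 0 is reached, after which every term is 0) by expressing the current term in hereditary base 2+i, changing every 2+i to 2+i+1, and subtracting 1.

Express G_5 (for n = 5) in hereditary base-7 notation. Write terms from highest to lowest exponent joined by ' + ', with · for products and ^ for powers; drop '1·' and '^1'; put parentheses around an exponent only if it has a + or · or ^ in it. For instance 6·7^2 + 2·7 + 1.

(0) 5|_2 = 2^2 + 1 ↦ 3^3 + 1|_3 = 28 ⇒ 27
(1) 27|_3 = 3^3 ↦ 4^4|_4 = 256 ⇒ 255
(2) 255|_4 = 3·4^3 + 3·4^2 + 3·4 + 3 ↦ 3·5^3 + 3·5^2 + 3·5 + 3|_5 = 468 ⇒ 467
(3) 467|_5 = 3·5^3 + 3·5^2 + 3·5 + 2 ↦ 3·6^3 + 3·6^2 + 3·6 + 2|_6 = 776 ⇒ 775
(4) 775|_6 = 3·6^3 + 3·6^2 + 3·6 + 1 ↦ 3·7^3 + 3·7^2 + 3·7 + 1|_7 = 1198 ⇒ 1197

3·7^3 + 3·7^2 + 3·7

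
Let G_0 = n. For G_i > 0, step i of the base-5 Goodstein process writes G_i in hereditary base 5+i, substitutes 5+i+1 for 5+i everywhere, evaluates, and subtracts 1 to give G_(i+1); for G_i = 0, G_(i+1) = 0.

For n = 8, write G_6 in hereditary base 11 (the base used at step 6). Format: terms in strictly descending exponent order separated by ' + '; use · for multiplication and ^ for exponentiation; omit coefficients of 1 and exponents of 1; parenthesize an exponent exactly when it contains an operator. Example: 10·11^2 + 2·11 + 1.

6

G_0=8  [base 5] 5 + 3  →[5↦6]→  6 + 3 = 9  −1 ⇒ G_1=8
G_1=8  [base 6] 6 + 2  →[6↦7]→  7 + 2 = 9  −1 ⇒ G_2=8
G_2=8  [base 7] 7 + 1  →[7↦8]→  8 + 1 = 9  −1 ⇒ G_3=8
G_3=8  [base 8] 8  →[8↦9]→  9 = 9  −1 ⇒ G_4=8
G_4=8  [base 9] 8  →[9↦10]→  8 = 8  −1 ⇒ G_5=7
G_5=7  [base 10] 7  →[10↦11]→  7 = 7  −1 ⇒ G_6=6
G_6=6  [base 11] 6  →[11↦12]→  6 = 6  −1 ⇒ G_7=5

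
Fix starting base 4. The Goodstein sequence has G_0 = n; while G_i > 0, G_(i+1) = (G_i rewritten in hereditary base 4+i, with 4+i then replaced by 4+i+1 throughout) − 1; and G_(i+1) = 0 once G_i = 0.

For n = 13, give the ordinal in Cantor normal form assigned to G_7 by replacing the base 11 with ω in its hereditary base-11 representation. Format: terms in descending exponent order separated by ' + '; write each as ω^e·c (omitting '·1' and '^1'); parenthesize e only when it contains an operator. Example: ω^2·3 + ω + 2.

ω·2

13 —HB4→ 3·4 + 1 —bump→ 3·5 + 1 = 16 —(−1)→ 15
15 —HB5→ 3·5 —bump→ 3·6 = 18 —(−1)→ 17
17 —HB6→ 2·6 + 5 —bump→ 2·7 + 5 = 19 —(−1)→ 18
18 —HB7→ 2·7 + 4 —bump→ 2·8 + 4 = 20 —(−1)→ 19
19 —HB8→ 2·8 + 3 —bump→ 2·9 + 3 = 21 —(−1)→ 20
20 —HB9→ 2·9 + 2 —bump→ 2·10 + 2 = 22 —(−1)→ 21
21 —HB10→ 2·10 + 1 —bump→ 2·11 + 1 = 23 —(−1)→ 22
22 —HB11→ 2·11 —bump→ 2·12 = 24 —(−1)→ 23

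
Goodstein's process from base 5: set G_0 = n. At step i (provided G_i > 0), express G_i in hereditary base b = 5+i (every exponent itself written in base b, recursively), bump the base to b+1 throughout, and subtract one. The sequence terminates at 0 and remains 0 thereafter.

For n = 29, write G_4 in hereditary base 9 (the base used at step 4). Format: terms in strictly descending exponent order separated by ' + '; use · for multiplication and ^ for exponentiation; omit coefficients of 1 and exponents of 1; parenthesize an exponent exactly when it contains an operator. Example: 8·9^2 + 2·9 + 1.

9^2

G_0 = 29. HB_5(29) = 5^2 + 4. Bump = 40. G_1 = 39.
G_1 = 39. HB_6(39) = 6^2 + 3. Bump = 52. G_2 = 51.
G_2 = 51. HB_7(51) = 7^2 + 2. Bump = 66. G_3 = 65.
G_3 = 65. HB_8(65) = 8^2 + 1. Bump = 82. G_4 = 81.
G_4 = 81. HB_9(81) = 9^2. Bump = 100. G_5 = 99.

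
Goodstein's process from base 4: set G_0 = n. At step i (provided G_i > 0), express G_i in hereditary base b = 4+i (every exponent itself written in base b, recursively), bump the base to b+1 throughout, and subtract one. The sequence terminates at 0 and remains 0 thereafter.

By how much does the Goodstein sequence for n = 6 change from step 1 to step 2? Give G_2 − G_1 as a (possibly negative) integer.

0

i=0: 6 = 4 + 2 (b=4); 4→5: 5 + 2 = 7; 7−1 = 6
i=1: 6 = 5 + 1 (b=5); 5→6: 6 + 1 = 7; 7−1 = 6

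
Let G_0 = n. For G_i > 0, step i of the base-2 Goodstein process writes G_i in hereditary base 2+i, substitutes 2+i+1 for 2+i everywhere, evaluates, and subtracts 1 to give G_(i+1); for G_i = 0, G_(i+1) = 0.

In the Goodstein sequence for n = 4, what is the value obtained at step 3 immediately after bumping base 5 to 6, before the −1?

84

step 0: 4 = 2^2; sub 3 for 2: 3^3; = 27; G_1 = 27−1 = 26
step 1: 26 = 2·3^2 + 2·3 + 2; sub 4 for 3: 2·4^2 + 2·4 + 2; = 42; G_2 = 42−1 = 41
step 2: 41 = 2·4^2 + 2·4 + 1; sub 5 for 4: 2·5^2 + 2·5 + 1; = 61; G_3 = 61−1 = 60
step 3: 60 = 2·5^2 + 2·5; sub 6 for 5: 2·6^2 + 2·6; = 84; G_4 = 84−1 = 83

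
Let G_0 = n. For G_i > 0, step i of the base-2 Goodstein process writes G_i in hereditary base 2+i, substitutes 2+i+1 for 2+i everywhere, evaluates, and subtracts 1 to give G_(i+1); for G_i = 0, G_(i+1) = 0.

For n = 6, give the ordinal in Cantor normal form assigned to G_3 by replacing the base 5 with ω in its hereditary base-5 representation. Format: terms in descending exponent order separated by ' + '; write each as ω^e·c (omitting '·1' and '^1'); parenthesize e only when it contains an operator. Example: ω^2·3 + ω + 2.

base 2: 6 = 2^2 + 2; at 3: 3^3 + 3 = 30; next = 29
base 3: 29 = 3^3 + 2; at 4: 4^4 + 2 = 258; next = 257
base 4: 257 = 4^4 + 1; at 5: 5^5 + 1 = 3126; next = 3125
base 5: 3125 = 5^5; at 6: 6^6 = 46656; next = 46655

ω^ω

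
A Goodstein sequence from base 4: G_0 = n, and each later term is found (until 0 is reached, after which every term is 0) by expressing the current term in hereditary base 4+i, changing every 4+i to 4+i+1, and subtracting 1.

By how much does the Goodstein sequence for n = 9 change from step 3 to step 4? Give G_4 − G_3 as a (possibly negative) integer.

(0) 9|_4 = 2·4 + 1 ↦ 2·5 + 1|_5 = 11 ⇒ 10
(1) 10|_5 = 2·5 ↦ 2·6|_6 = 12 ⇒ 11
(2) 11|_6 = 6 + 5 ↦ 7 + 5|_7 = 12 ⇒ 11
(3) 11|_7 = 7 + 4 ↦ 8 + 4|_8 = 12 ⇒ 11

0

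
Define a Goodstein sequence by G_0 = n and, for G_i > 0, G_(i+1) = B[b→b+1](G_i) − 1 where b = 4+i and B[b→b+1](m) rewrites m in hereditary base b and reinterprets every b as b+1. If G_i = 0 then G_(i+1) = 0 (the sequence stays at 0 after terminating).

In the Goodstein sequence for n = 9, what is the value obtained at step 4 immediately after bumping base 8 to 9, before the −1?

9 —HB4→ 2·4 + 1 —bump→ 2·5 + 1 = 11 —(−1)→ 10
10 —HB5→ 2·5 —bump→ 2·6 = 12 —(−1)→ 11
11 —HB6→ 6 + 5 —bump→ 7 + 5 = 12 —(−1)→ 11
11 —HB7→ 7 + 4 —bump→ 8 + 4 = 12 —(−1)→ 11

12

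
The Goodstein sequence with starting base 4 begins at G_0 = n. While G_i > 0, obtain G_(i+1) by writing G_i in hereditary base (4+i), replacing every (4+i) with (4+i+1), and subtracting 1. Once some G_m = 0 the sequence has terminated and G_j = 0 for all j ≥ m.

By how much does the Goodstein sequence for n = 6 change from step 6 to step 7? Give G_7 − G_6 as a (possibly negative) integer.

-1

[0] 6 ≡ 4 + 2 (base 4). Lift 5: 7. −1: 6.
[1] 6 ≡ 5 + 1 (base 5). Lift 6: 7. −1: 6.
[2] 6 ≡ 6 (base 6). Lift 7: 7. −1: 6.
[3] 6 ≡ 6 (base 7). Lift 8: 6. −1: 5.
[4] 5 ≡ 5 (base 8). Lift 9: 5. −1: 4.
[5] 4 ≡ 4 (base 9). Lift 10: 4. −1: 3.
[6] 3 ≡ 3 (base 10). Lift 11: 3. −1: 2.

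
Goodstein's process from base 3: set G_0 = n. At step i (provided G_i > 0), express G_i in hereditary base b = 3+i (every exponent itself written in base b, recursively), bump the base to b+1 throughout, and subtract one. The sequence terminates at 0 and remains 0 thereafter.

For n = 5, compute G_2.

5

G_0 = 5. HB_3(5) = 3 + 2. Bump = 6. G_1 = 5.
G_1 = 5. HB_4(5) = 4 + 1. Bump = 6. G_2 = 5.
G_2 = 5. HB_5(5) = 5. Bump = 6. G_3 = 5.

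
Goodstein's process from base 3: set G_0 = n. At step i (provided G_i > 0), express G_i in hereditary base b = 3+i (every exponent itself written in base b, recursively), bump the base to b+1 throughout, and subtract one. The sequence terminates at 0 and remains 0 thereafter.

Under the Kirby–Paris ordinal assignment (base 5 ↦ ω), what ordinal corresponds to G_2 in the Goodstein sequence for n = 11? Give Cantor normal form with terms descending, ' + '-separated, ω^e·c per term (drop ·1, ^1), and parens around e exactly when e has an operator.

i=0: 11 = 3^2 + 2 (b=3); 3→4: 4^2 + 2 = 18; 18−1 = 17
i=1: 17 = 4^2 + 1 (b=4); 4→5: 5^2 + 1 = 26; 26−1 = 25
i=2: 25 = 5^2 (b=5); 5→6: 6^2 = 36; 36−1 = 35

ω^2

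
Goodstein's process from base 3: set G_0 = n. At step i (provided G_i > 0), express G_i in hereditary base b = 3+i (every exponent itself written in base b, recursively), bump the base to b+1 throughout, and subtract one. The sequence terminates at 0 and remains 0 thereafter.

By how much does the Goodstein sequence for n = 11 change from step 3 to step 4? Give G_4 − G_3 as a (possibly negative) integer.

G_0 = 11. HB_3(11) = 3^2 + 2. Bump = 18. G_1 = 17.
G_1 = 17. HB_4(17) = 4^2 + 1. Bump = 26. G_2 = 25.
G_2 = 25. HB_5(25) = 5^2. Bump = 36. G_3 = 35.
G_3 = 35. HB_6(35) = 5·6 + 5. Bump = 40. G_4 = 39.

4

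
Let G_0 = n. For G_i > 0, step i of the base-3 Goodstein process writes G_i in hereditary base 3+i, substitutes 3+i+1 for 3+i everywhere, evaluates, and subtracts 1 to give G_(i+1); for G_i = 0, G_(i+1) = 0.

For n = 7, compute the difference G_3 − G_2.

0

G_0=7  [base 3] 2·3 + 1  →[3↦4]→  2·4 + 1 = 9  −1 ⇒ G_1=8
G_1=8  [base 4] 2·4  →[4↦5]→  2·5 = 10  −1 ⇒ G_2=9
G_2=9  [base 5] 5 + 4  →[5↦6]→  6 + 4 = 10  −1 ⇒ G_3=9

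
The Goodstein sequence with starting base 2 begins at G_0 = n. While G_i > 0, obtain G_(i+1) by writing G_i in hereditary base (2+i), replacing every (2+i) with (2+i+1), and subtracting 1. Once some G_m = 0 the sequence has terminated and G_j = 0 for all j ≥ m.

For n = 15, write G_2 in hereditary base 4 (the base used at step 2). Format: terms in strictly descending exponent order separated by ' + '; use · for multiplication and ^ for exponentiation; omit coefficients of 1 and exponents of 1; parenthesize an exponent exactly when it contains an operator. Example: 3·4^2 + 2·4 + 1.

4^(4 + 1) + 4^4 + 3

15 —HB2→ 2^(2 + 1) + 2^2 + 2 + 1 —bump→ 3^(3 + 1) + 3^3 + 3 + 1 = 112 —(−1)→ 111
111 —HB3→ 3^(3 + 1) + 3^3 + 3 —bump→ 4^(4 + 1) + 4^4 + 4 = 1284 —(−1)→ 1283
1283 —HB4→ 4^(4 + 1) + 4^4 + 3 —bump→ 5^(5 + 1) + 5^5 + 3 = 18753 —(−1)→ 18752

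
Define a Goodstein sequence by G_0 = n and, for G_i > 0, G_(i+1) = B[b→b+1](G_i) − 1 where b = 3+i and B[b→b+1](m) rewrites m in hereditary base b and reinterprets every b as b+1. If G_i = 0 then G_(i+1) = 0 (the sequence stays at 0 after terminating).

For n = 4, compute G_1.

4

i=0: 4 = 3 + 1 (b=3); 3→4: 4 + 1 = 5; 5−1 = 4
i=1: 4 = 4 (b=4); 4→5: 5 = 5; 5−1 = 4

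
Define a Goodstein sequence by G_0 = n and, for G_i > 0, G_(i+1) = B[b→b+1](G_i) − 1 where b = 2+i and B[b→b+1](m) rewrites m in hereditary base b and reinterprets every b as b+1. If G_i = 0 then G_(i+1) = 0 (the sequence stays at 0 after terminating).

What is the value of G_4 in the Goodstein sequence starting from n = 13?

step 0: 13 = 2^(2 + 1) + 2^2 + 1; sub 3 for 2: 3^(3 + 1) + 3^3 + 1; = 109; G_1 = 109−1 = 108
step 1: 108 = 3^(3 + 1) + 3^3; sub 4 for 3: 4^(4 + 1) + 4^4; = 1280; G_2 = 1280−1 = 1279
step 2: 1279 = 4^(4 + 1) + 3·4^3 + 3·4^2 + 3·4 + 3; sub 5 for 4: 5^(5 + 1) + 3·5^3 + 3·5^2 + 3·5 + 3; = 16093; G_3 = 16093−1 = 16092
step 3: 16092 = 5^(5 + 1) + 3·5^3 + 3·5^2 + 3·5 + 2; sub 6 for 5: 6^(6 + 1) + 3·6^3 + 3·6^2 + 3·6 + 2; = 280712; G_4 = 280712−1 = 280711
step 4: 280711 = 6^(6 + 1) + 3·6^3 + 3·6^2 + 3·6 + 1; sub 7 for 6: 7^(7 + 1) + 3·7^3 + 3·7^2 + 3·7 + 1; = 5765999; G_5 = 5765999−1 = 5765998

280711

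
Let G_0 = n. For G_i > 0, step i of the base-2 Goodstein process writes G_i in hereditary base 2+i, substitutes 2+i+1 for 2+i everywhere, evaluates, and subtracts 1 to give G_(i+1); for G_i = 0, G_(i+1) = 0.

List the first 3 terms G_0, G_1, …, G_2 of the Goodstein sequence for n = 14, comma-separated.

14, 110, 1281

G_0=14  [base 2] 2^(2 + 1) + 2^2 + 2  →[2↦3]→  3^(3 + 1) + 3^3 + 3 = 111  −1 ⇒ G_1=110
G_1=110  [base 3] 3^(3 + 1) + 3^3 + 2  →[3↦4]→  4^(4 + 1) + 4^4 + 2 = 1282  −1 ⇒ G_2=1281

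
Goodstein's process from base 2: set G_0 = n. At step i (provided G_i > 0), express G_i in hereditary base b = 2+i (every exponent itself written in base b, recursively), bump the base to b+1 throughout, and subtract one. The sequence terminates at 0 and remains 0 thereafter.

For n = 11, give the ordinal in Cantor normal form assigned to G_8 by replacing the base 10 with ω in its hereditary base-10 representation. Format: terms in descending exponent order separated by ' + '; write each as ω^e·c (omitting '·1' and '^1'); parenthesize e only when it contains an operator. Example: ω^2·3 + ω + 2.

ω^ω·7 + ω^7·7 + ω^6·7 + ω^5·7 + ω^4·7 + ω^3·7 + ω^2·7 + ω·7 + 5

(0) 11|_2 = 2^(2 + 1) + 2 + 1 ↦ 3^(3 + 1) + 3 + 1|_3 = 85 ⇒ 84
(1) 84|_3 = 3^(3 + 1) + 3 ↦ 4^(4 + 1) + 4|_4 = 1028 ⇒ 1027
(2) 1027|_4 = 4^(4 + 1) + 3 ↦ 5^(5 + 1) + 3|_5 = 15628 ⇒ 15627
(3) 15627|_5 = 5^(5 + 1) + 2 ↦ 6^(6 + 1) + 2|_6 = 279938 ⇒ 279937
(4) 279937|_6 = 6^(6 + 1) + 1 ↦ 7^(7 + 1) + 1|_7 = 5764802 ⇒ 5764801
(5) 5764801|_7 = 7^(7 + 1) ↦ 8^(8 + 1)|_8 = 134217728 ⇒ 134217727
(6) 134217727|_8 = 7·8^8 + 7·8^7 + 7·8^6 + 7·8^5 + 7·8^4 + 7·8^3 + 7·8^2 + 7·8 + 7 ↦ 7·9^9 + 7·9^7 + 7·9^6 + 7·9^5 + 7·9^4 + 7·9^3 + 7·9^2 + 7·9 + 7|_9 = 2749609303 ⇒ 2749609302
(7) 2749609302|_9 = 7·9^9 + 7·9^7 + 7·9^6 + 7·9^5 + 7·9^4 + 7·9^3 + 7·9^2 + 7·9 + 6 ↦ 7·10^10 + 7·10^7 + 7·10^6 + 7·10^5 + 7·10^4 + 7·10^3 + 7·10^2 + 7·10 + 6|_10 = 70077777776 ⇒ 70077777775
(8) 70077777775|_10 = 7·10^10 + 7·10^7 + 7·10^6 + 7·10^5 + 7·10^4 + 7·10^3 + 7·10^2 + 7·10 + 5 ↦ 7·11^11 + 7·11^7 + 7·11^6 + 7·11^5 + 7·11^4 + 7·11^3 + 7·11^2 + 7·11 + 5|_11 = 1997331745491 ⇒ 1997331745490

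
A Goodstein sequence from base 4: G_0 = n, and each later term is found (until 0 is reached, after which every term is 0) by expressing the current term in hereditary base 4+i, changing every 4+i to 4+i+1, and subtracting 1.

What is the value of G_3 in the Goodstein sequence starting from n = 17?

(0) 17|_4 = 4^2 + 1 ↦ 5^2 + 1|_5 = 26 ⇒ 25
(1) 25|_5 = 5^2 ↦ 6^2|_6 = 36 ⇒ 35
(2) 35|_6 = 5·6 + 5 ↦ 5·7 + 5|_7 = 40 ⇒ 39

39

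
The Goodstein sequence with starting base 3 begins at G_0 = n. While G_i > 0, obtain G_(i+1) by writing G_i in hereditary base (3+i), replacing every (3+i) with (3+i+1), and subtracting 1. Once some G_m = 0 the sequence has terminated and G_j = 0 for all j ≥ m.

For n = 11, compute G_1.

base 3: 11 = 3^2 + 2; at 4: 4^2 + 2 = 18; next = 17
base 4: 17 = 4^2 + 1; at 5: 5^2 + 1 = 26; next = 25

17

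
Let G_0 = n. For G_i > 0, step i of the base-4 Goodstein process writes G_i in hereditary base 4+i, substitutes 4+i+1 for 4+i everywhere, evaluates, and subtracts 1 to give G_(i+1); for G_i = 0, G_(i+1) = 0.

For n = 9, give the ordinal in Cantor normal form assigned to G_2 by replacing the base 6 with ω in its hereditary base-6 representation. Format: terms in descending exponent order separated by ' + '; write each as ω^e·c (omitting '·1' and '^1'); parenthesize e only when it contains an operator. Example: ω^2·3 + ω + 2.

ω + 5

G_0 = 9. HB_4(9) = 2·4 + 1. Bump = 11. G_1 = 10.
G_1 = 10. HB_5(10) = 2·5. Bump = 12. G_2 = 11.
G_2 = 11. HB_6(11) = 6 + 5. Bump = 12. G_3 = 11.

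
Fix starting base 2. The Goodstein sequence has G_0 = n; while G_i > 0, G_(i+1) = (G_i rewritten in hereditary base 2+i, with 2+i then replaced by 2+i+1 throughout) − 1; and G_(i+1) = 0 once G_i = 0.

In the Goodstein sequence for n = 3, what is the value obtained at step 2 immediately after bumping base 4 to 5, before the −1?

3

G_0 = 3. HB_2(3) = 2 + 1. Bump = 4. G_1 = 3.
G_1 = 3. HB_3(3) = 3. Bump = 4. G_2 = 3.
G_2 = 3. HB_4(3) = 3. Bump = 3. G_3 = 2.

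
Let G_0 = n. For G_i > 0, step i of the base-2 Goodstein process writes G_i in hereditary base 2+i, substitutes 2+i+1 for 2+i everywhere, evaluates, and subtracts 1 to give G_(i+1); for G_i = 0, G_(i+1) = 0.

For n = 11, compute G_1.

84

step 0: 11 = 2^(2 + 1) + 2 + 1; sub 3 for 2: 3^(3 + 1) + 3 + 1; = 85; G_1 = 85−1 = 84
step 1: 84 = 3^(3 + 1) + 3; sub 4 for 3: 4^(4 + 1) + 4; = 1028; G_2 = 1028−1 = 1027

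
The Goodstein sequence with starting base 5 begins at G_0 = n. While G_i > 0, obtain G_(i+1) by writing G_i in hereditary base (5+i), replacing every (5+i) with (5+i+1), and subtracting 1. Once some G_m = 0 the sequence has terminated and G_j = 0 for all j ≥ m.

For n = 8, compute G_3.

8

[0] 8 ≡ 5 + 3 (base 5). Lift 6: 9. −1: 8.
[1] 8 ≡ 6 + 2 (base 6). Lift 7: 9. −1: 8.
[2] 8 ≡ 7 + 1 (base 7). Lift 8: 9. −1: 8.
[3] 8 ≡ 8 (base 8). Lift 9: 9. −1: 8.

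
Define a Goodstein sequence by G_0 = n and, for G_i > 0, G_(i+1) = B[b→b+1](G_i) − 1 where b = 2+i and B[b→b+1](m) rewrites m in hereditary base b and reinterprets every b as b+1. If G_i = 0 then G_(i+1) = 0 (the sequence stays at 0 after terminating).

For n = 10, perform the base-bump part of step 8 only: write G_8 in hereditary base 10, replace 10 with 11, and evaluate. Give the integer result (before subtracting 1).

1426559238831

i=0: 10 = 2^(2 + 1) + 2 (b=2); 2→3: 3^(3 + 1) + 3 = 84; 84−1 = 83
i=1: 83 = 3^(3 + 1) + 2 (b=3); 3→4: 4^(4 + 1) + 2 = 1026; 1026−1 = 1025
i=2: 1025 = 4^(4 + 1) + 1 (b=4); 4→5: 5^(5 + 1) + 1 = 15626; 15626−1 = 15625
i=3: 15625 = 5^(5 + 1) (b=5); 5→6: 6^(6 + 1) = 279936; 279936−1 = 279935
i=4: 279935 = 5·6^6 + 5·6^5 + 5·6^4 + 5·6^3 + 5·6^2 + 5·6 + 5 (b=6); 6→7: 5·7^7 + 5·7^5 + 5·7^4 + 5·7^3 + 5·7^2 + 5·7 + 5 = 4215755; 4215755−1 = 4215754
i=5: 4215754 = 5·7^7 + 5·7^5 + 5·7^4 + 5·7^3 + 5·7^2 + 5·7 + 4 (b=7); 7→8: 5·8^8 + 5·8^5 + 5·8^4 + 5·8^3 + 5·8^2 + 5·8 + 4 = 84073324; 84073324−1 = 84073323
i=6: 84073323 = 5·8^8 + 5·8^5 + 5·8^4 + 5·8^3 + 5·8^2 + 5·8 + 3 (b=8); 8→9: 5·9^9 + 5·9^5 + 5·9^4 + 5·9^3 + 5·9^2 + 5·9 + 3 = 1937434593; 1937434593−1 = 1937434592
i=7: 1937434592 = 5·9^9 + 5·9^5 + 5·9^4 + 5·9^3 + 5·9^2 + 5·9 + 2 (b=9); 9→10: 5·10^10 + 5·10^5 + 5·10^4 + 5·10^3 + 5·10^2 + 5·10 + 2 = 50000555552; 50000555552−1 = 50000555551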